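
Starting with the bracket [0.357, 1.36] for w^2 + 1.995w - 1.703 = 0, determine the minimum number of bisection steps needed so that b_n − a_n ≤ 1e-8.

27

Initial width b − a = 1.36 − 0.357 = 1.003000.
After n steps the width is (b−a)/2^n; need (b−a)/2^n ≤ 1e-8.
So n ≥ log₂(1.003000/1e-8) = log₂(100300000.0000) ≈ 26.5797.
Hence n = 27.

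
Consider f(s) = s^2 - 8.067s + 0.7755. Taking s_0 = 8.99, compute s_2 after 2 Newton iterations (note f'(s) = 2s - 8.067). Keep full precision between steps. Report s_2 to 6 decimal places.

7.971058

s_0 = 8.990000: f = 9.073270, f' = 9.913000 → s_1 = 8.990000 - (9.073270)/(9.913000) = 8.074710
s_1 = 8.074710: f = 0.837756, f' = 8.082420 → s_2 = 8.074710 - (0.837756)/(8.082420) = 7.971058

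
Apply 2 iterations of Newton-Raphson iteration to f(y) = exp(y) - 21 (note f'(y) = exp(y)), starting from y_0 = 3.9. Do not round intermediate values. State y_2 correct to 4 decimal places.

Newton update: y ← y − f(y)/f'(y).
y_0 = 3.900000: f = 28.402449, f' = 49.402449 → y_1 = 3.900000 - (28.402449)/(49.402449) = 3.325080
y_1 = 3.325080: f = 6.801227, f' = 27.801227 → y_2 = 3.325080 - (6.801227)/(27.801227) = 3.080442

3.0804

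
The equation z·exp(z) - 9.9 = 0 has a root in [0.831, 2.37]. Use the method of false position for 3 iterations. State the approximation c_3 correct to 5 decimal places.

1.68341

f(0.831000) = -7.992345, f(2.370000) = 15.452820
step 1: c = 1.355638, f(c) = -4.641163 < 0 → new bracket [1.355638, 2.370000]
step 2: c = 1.589928, f(c) = -2.103955 < 0 → new bracket [1.589928, 2.370000]
step 3: c = 1.683410, f(c) = -0.836723 < 0 → new bracket [1.683410, 2.370000]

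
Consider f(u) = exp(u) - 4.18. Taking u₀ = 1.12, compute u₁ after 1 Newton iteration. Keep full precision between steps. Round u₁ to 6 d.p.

1.483850

f'(u) = exp(u)
u_0 = 1.120000: f = -1.115146, f' = 3.064854 → u_1 = 1.120000 - (-1.115146)/(3.064854) = 1.483850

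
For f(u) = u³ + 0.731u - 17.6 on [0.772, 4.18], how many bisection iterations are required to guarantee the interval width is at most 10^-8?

29

Initial width b − a = 4.18 − 0.772 = 3.408000.
After n steps the width is (b−a)/2^n; need (b−a)/2^n ≤ 10^-8.
So n ≥ log₂(3.408000/10^-8) = log₂(340800000.0000) ≈ 28.3444.
Hence n = 29.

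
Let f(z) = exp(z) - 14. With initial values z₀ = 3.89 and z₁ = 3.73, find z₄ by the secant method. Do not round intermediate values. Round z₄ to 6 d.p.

Secant update: z_(k+1) = z_k − f(z_k)·(z_k − z_(k-1))/(f(z_k) − f(z_(k-1))).
f(z_0) = 34.910887, f(z_1) = 27.679108
z_2 = 3.730000 - (27.679108)·(3.730000 - 3.890000)/(27.679108 - (34.910887)) = 3.117612; f(z_2) = 8.592355
z_3 = 3.117612 - (8.592355)·(3.117612 - 3.730000)/(8.592355 - (27.679108)) = 2.841930; f(z_3) = 3.148838
z_4 = 2.841930 - (3.148838)·(2.841930 - 3.117612)/(3.148838 - (8.592355)) = 2.682461; f(z_4) = 0.621029

2.682461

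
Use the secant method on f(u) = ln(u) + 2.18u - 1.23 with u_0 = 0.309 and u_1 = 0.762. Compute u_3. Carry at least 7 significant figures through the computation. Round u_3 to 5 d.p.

f(u_0) = -1.730794, f(u_1) = 0.159351
u_2 = 0.762000 - (0.159351)·(0.762000 - 0.309000)/(0.159351 - (-1.730794)) = 0.723809; f(u_2) = 0.024677
u_3 = 0.723809 - (0.024677)·(0.723809 - 0.762000)/(0.024677 - (0.159351)) = 0.716811; f(u_3) = -0.000293

0.71681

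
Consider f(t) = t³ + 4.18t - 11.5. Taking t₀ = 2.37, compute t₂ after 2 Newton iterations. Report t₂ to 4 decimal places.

1.6679

f'(t) = 3t² + 4.18
t_0 = 2.370000: f = 11.718653, f' = 21.030700 → t_1 = 2.370000 - (11.718653)/(21.030700) = 1.812784
t_1 = 1.812784: f = 2.034575, f' = 14.038552 → t_2 = 1.812784 - (2.034575)/(14.038552) = 1.667856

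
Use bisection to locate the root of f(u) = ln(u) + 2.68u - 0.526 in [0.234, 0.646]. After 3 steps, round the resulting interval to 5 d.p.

[0.44000, 0.49150]

f(0.234000) = -1.351314, f(0.646000) = 0.768324 (opposite signs)
step 1: m = 0.440000, f(m) = -0.167781 < 0 → root in [0.440000, 0.646000]
step 2: m = 0.543000, f(m) = 0.318594 > 0 → root in [0.440000, 0.543000]
step 3: m = 0.491500, f(m) = 0.080927 > 0 → root in [0.440000, 0.491500]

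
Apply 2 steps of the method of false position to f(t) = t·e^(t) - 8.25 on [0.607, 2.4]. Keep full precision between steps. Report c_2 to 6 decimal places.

False-position update: c = (a·f(b) − b·f(a))/(f(b) − f(a)); replace the endpoint whose sign matches f(c).
f(0.607000) = -7.136205, f(2.400000) = 18.205623
step 1: c = 1.111905, f(c) = -4.869649 < 0 → new bracket [1.111905, 2.400000]
step 2: c = 1.383736, f(c) = -2.729200 < 0 → new bracket [1.383736, 2.400000]

1.383736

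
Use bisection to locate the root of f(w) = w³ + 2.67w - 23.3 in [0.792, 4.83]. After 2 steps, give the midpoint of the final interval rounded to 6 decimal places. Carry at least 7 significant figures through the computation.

2.306250

f(0.792000) = -20.688567, f(4.830000) = 102.274687 (opposite signs)
step 1: m = 2.811000, f(m) = 6.417108 > 0 → root in [0.792000, 2.811000]
step 2: m = 1.801500, f(m) = -12.643403 < 0 → root in [1.801500, 2.811000]
Midpoint of [1.801500, 2.811000] = 2.306250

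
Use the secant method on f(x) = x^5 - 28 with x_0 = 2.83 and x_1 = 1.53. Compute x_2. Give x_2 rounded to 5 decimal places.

1.67728

Secant update: x_(k+1) = x_k − f(x_k)·(x_k − x_(k-1))/(f(x_k) − f(x_(k-1))).
f(x_0) = 153.523216, f(x_1) = -19.615886
x_2 = 1.530000 - (-19.615886)·(1.530000 - 2.830000)/(-19.615886 - (153.523216)) = 1.677284; f(x_2) = -14.725039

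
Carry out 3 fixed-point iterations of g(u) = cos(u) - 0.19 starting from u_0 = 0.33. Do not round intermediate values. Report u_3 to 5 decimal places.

0.66896

u_1 = g(0.330000) = 0.756042
u_2 = g(0.756042) = 0.537557
u_3 = g(0.537557) = 0.668962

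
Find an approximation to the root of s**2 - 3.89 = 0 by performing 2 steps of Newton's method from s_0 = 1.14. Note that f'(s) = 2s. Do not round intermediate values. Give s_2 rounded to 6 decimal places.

1.992587

Newton update: s ← s − f(s)/f'(s).
s_0 = 1.140000: f = -2.590400, f' = 2.280000 → s_1 = 1.140000 - (-2.590400)/(2.280000) = 2.276140
s_1 = 2.276140: f = 1.290815, f' = 4.552281 → s_2 = 2.276140 - (1.290815)/(4.552281) = 1.992587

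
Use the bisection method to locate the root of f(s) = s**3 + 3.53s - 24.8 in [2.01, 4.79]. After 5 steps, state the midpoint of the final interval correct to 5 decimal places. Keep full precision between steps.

2.48781

f(2.010000) = -9.584099, f(4.790000) = 102.010939 (opposite signs)
step 1: m = 3.400000, f(m) = 26.506000 > 0 → root in [2.010000, 3.400000]
step 2: m = 2.705000, f(m) = 4.541203 > 0 → root in [2.010000, 2.705000]
step 3: m = 2.357500, f(m) = -3.375497 < 0 → root in [2.357500, 2.705000]
step 4: m = 2.531250, f(m) = 0.353605 > 0 → root in [2.357500, 2.531250]
step 5: m = 2.444375, f(m) = -1.566291 < 0 → root in [2.444375, 2.531250]
Midpoint of [2.444375, 2.531250] = 2.487812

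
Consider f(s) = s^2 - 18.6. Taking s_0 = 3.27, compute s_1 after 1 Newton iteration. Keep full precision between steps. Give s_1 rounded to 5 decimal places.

4.47904

f'(s) = 2s
s_0 = 3.270000: f = -7.907100, f' = 6.540000 → s_1 = 3.270000 - (-7.907100)/(6.540000) = 4.479037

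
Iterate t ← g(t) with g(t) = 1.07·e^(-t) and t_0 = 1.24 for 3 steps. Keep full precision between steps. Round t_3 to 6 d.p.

0.488014

t_1 = g(1.240000) = 0.309641
t_2 = g(0.309641) = 0.785070
t_3 = g(0.785070) = 0.488014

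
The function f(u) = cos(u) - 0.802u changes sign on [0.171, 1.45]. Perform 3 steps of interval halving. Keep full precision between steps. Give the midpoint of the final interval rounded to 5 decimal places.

f(0.171000) = 0.848273, f(1.450000) = -1.042397 (opposite signs)
step 1: m = 0.810500, f(m) = 0.039115 > 0 → root in [0.810500, 1.450000]
step 2: m = 1.130250, f(m) = -0.480027 < 0 → root in [0.810500, 1.130250]
step 3: m = 0.970375, f(m) = -0.213251 < 0 → root in [0.810500, 0.970375]
Midpoint of [0.810500, 0.970375] = 0.890437

0.89044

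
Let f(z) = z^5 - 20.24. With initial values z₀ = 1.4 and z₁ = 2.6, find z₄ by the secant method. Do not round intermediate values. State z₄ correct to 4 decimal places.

1.8865

f(z_0) = -14.861760, f(z_1) = 98.573760
z_2 = 2.600000 - (98.573760)·(2.600000 - 1.400000)/(98.573760 - (-14.861760)) = 1.557218; f(z_2) = -11.083128
z_3 = 1.557218 - (-11.083128)·(1.557218 - 2.600000)/(-11.083128 - (98.573760)) = 1.662613; f(z_3) = -7.535549
z_4 = 1.662613 - (-7.535549)·(1.662613 - 1.557218)/(-7.535549 - (-11.083128)) = 1.886487; f(z_4) = 3.652885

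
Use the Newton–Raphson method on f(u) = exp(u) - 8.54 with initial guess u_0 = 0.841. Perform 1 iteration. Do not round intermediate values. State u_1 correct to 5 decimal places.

3.52412

f'(u) = exp(u)
u_0 = 0.841000: f = -6.221315, f' = 2.318685 → u_1 = 0.841000 - (-6.221315)/(2.318685) = 3.524123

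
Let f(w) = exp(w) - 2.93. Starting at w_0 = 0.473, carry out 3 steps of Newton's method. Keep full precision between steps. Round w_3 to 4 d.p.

f'(w) = exp(w)
w_0 = 0.473000: f = -1.325199, f' = 1.604801 → w_1 = 0.473000 - (-1.325199)/(1.604801) = 1.298771
w_1 = 1.298771: f = 0.734790, f' = 3.664790 → w_2 = 1.298771 - (0.734790)/(3.664790) = 1.098271
w_2 = 1.098271: f = 0.068977, f' = 2.998977 → w_3 = 1.098271 - (0.068977)/(2.998977) = 1.075271

1.0753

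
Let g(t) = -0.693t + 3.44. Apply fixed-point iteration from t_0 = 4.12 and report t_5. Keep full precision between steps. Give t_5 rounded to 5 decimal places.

1.69815

t_1 = g(4.120000) = 0.584840
t_2 = g(0.584840) = 3.034706
t_3 = g(3.034706) = 1.336949
t_4 = g(1.336949) = 2.513494
t_5 = g(2.513494) = 1.698148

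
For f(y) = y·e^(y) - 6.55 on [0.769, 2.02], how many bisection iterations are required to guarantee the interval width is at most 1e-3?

Initial width b − a = 2.02 − 0.769 = 1.251000.
After n steps the width is (b−a)/2^n; need (b−a)/2^n ≤ 1e-3.
So n ≥ log₂(1.251000/1e-3) = log₂(1251.0000) ≈ 10.2889.
Hence n = 11.

11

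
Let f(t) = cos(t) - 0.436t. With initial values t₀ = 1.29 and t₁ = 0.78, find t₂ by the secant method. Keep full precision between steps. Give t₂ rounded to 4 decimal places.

1.0682

Secant update: t_(k+1) = t_k − f(t_k)·(t_k − t_(k-1))/(f(t_k) − f(t_(k-1))).
f(t_0) = -0.285319, f(t_1) = 0.370834
t_2 = 0.780000 - (0.370834)·(0.780000 - 1.290000)/(0.370834 - (-0.285319)) = 1.068233; f(t_2) = 0.015923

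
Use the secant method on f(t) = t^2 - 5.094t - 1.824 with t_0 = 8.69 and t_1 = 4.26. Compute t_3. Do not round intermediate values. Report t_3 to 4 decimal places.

5.5681

f(t_0) = 29.425240, f(t_1) = -5.376840
t_2 = 4.260000 - (-5.376840)·(4.260000 - 8.690000)/(-5.376840 - (29.425240)) = 4.944425; f(t_2) = -2.563564
t_3 = 4.944425 - (-2.563564)·(4.944425 - 4.260000)/(-2.563564 - (-5.376840)) = 5.568098; f(t_3) = 0.815827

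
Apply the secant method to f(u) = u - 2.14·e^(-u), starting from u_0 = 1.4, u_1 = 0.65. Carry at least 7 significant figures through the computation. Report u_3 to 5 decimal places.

f(u_0) = 0.872282, f(u_1) = -0.467178
u_2 = 0.650000 - (-0.467178)·(0.650000 - 1.400000)/(-0.467178 - (0.872282)) = 0.911586; f(u_2) = 0.051548
u_3 = 0.911586 - (0.051548)·(0.911586 - 0.650000)/(0.051548 - (-0.467178)) = 0.885590; f(u_3) = 0.002904

0.88559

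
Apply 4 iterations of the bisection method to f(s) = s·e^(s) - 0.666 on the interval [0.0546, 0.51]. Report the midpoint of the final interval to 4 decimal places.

f(0.054600) = -0.608336, f(0.510000) = 0.183299 (opposite signs)
step 1: m = 0.282300, f(m) = -0.291620 < 0 → root in [0.282300, 0.510000]
step 2: m = 0.396150, f(m) = -0.077285 < 0 → root in [0.396150, 0.510000]
step 3: m = 0.453075, f(m) = 0.046751 > 0 → root in [0.396150, 0.453075]
step 4: m = 0.424613, f(m) = -0.016768 < 0 → root in [0.424613, 0.453075]
Midpoint of [0.424613, 0.453075] = 0.438844

0.4388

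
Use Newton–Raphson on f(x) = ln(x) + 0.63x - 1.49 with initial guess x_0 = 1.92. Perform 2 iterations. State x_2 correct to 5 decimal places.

1.60955

f'(x) = 1/x + 0.63
x_0 = 1.920000: f = 0.371925, f' = 1.150833 → x_1 = 1.920000 - (0.371925)/(1.150833) = 1.596821
x_1 = 1.596821: f = -0.015988, f' = 1.256244 → x_2 = 1.596821 - (-0.015988)/(1.256244) = 1.609548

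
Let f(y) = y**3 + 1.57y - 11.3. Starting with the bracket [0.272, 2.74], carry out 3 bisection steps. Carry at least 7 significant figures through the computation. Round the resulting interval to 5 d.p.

[1.81450, 2.12300]

f(0.272000) = -10.852836, f(2.740000) = 13.572624 (opposite signs)
step 1: m = 1.506000, f(m) = -5.519918 < 0 → root in [1.506000, 2.740000]
step 2: m = 2.123000, f(m) = 1.601745 > 0 → root in [1.506000, 2.123000]
step 3: m = 1.814500, f(m) = -2.477157 < 0 → root in [1.814500, 2.123000]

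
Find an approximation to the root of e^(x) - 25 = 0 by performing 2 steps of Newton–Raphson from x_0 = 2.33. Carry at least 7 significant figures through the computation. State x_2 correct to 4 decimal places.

3.3431

f'(x) = e^(x)
x_0 = 2.330000: f = -14.722058, f' = 10.277942 → x_1 = 2.330000 - (-14.722058)/(10.277942) = 3.762394
x_1 = 3.762394: f = 18.051354, f' = 43.051354 → x_2 = 3.762394 - (18.051354)/(43.051354) = 3.343096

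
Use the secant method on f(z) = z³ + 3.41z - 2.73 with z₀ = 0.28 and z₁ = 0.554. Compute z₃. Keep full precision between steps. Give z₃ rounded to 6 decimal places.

f(z_0) = -1.753248, f(z_1) = -0.670829
z_2 = 0.554000 - (-0.670829)·(0.554000 - 0.280000)/(-0.670829 - (-1.753248)) = 0.723811; f(z_2) = 0.117403
z_3 = 0.723811 - (0.117403)·(0.723811 - 0.554000)/(0.117403 - (-0.670829)) = 0.698519; f(z_3) = -0.007224

0.698519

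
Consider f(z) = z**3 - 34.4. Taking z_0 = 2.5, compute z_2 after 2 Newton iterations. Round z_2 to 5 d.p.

f'(z) = 3z**2
z_0 = 2.500000: f = -18.775000, f' = 18.750000 → z_1 = 2.500000 - (-18.775000)/(18.750000) = 3.501333
z_1 = 3.501333: f = 8.524019, f' = 36.778005 → z_2 = 3.501333 - (8.524019)/(36.778005) = 3.269564

3.26956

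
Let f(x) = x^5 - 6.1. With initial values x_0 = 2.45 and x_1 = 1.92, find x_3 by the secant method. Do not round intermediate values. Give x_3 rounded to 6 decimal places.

1.568714

f(x_0) = 82.173515, f(x_1) = 19.991926
x_2 = 1.920000 - (19.991926)·(1.920000 - 2.450000)/(19.991926 - (82.173515)) = 1.749600; f(x_2) = 10.294353
x_3 = 1.749600 - (10.294353)·(1.749600 - 1.920000)/(10.294353 - (19.991926)) = 1.568714; f(x_3) = 3.399910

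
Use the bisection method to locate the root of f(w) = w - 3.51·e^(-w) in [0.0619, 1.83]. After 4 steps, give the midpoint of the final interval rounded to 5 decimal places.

1.11171

f(0.061900) = -3.237419, f(1.830000) = 1.266948 (opposite signs)
step 1: m = 0.945950, f(m) = -0.417020 < 0 → root in [0.945950, 1.830000]
step 2: m = 1.387975, f(m) = 0.511949 > 0 → root in [0.945950, 1.387975]
step 3: m = 1.166962, f(m) = 0.074260 > 0 → root in [0.945950, 1.166962]
step 4: m = 1.056456, f(m) = -0.163921 < 0 → root in [1.056456, 1.166962]
Midpoint of [1.056456, 1.166962] = 1.111709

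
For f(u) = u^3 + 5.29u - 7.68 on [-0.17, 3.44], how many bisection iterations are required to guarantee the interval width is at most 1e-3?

Initial width b − a = 3.44 − -0.17 = 3.610000.
After n steps the width is (b−a)/2^n; need (b−a)/2^n ≤ 1e-3.
So n ≥ log₂(3.610000/1e-3) = log₂(3610.0000) ≈ 11.8178.
Hence n = 12.

12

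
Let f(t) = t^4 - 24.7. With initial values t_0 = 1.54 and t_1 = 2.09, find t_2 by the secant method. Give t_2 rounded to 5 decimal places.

2.31970

f(t_0) = -19.075513, f(t_1) = -5.619702
t_2 = 2.090000 - (-5.619702)·(2.090000 - 1.540000)/(-5.619702 - (-19.075513)) = 2.319703; f(t_2) = 4.255384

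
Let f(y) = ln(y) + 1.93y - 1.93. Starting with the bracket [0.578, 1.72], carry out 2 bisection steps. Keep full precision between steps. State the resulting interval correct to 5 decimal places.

f(0.578000) = -1.362641, f(1.720000) = 1.931924 (opposite signs)
step 1: m = 1.149000, f(m) = 0.426462 > 0 → root in [0.578000, 1.149000]
step 2: m = 0.863500, f(m) = -0.410206 < 0 → root in [0.863500, 1.149000]

[0.86350, 1.14900]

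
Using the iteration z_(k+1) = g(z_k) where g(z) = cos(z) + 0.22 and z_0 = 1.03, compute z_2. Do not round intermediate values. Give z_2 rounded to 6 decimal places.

0.961952

z_1 = g(1.030000) = 0.734819
z_2 = g(0.734819) = 0.961952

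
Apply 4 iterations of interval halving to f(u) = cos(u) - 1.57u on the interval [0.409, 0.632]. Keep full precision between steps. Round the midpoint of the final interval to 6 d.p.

f(0.409000) = 0.275389, f(0.632000) = -0.185392 (opposite signs)
step 1: m = 0.520500, f(m) = 0.050386 > 0 → root in [0.520500, 0.632000]
step 2: m = 0.576250, f(m) = -0.066201 < 0 → root in [0.520500, 0.576250]
step 3: m = 0.548375, f(m) = -0.007576 < 0 → root in [0.520500, 0.548375]
step 4: m = 0.534437, f(m) = 0.021488 > 0 → root in [0.534437, 0.548375]
Midpoint of [0.534437, 0.548375] = 0.541406

0.541406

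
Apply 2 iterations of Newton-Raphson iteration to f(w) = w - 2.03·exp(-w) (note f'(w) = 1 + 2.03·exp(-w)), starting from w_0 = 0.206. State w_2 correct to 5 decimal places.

w_0 = 0.206000: f = -1.446081, f' = 2.652081 → w_1 = 0.206000 - (-1.446081)/(2.652081) = 0.751263
w_1 = 0.751263: f = -0.206431, f' = 1.957694 → w_2 = 0.751263 - (-0.206431)/(1.957694) = 0.856709

0.85671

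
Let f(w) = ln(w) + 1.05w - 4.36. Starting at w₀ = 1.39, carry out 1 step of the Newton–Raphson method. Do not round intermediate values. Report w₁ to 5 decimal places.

f'(w) = 1/w + 1.05
w_0 = 1.390000: f = -2.571196, f' = 1.769424 → w_1 = 1.390000 - (-2.571196)/(1.769424) = 2.843126

2.84313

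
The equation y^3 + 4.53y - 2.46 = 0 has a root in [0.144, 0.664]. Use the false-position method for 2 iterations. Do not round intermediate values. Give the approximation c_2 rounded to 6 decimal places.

0.512549

False-position update: c = (a·f(b) − b·f(a))/(f(b) − f(a)); replace the endpoint whose sign matches f(c).
f(0.144000) = -1.804694, f(0.664000) = 0.840675
step 1: c = 0.498749, f(c) = -0.076605 < 0 → new bracket [0.498749, 0.664000]
step 2: c = 0.512549, f(c) = -0.003502 < 0 → new bracket [0.512549, 0.664000]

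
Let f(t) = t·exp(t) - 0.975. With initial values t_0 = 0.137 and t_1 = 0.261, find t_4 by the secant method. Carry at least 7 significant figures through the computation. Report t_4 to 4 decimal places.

0.5542

Secant update: t_(k+1) = t_k − f(t_k)·(t_k − t_(k-1))/(f(t_k) − f(t_(k-1))).
f(t_0) = -0.817885, f(t_1) = -0.636163
t_2 = 0.261000 - (-0.636163)·(0.261000 - 0.137000)/(-0.636163 - (-0.817885)) = 0.695093; f(t_2) = 0.417892
t_3 = 0.695093 - (0.417892)·(0.695093 - 0.261000)/(0.417892 - (-0.636163)) = 0.522992; f(t_3) = -0.092678
t_4 = 0.522992 - (-0.092678)·(0.522992 - 0.695093)/(-0.092678 - (0.417892)) = 0.554231; f(t_4) = -0.010304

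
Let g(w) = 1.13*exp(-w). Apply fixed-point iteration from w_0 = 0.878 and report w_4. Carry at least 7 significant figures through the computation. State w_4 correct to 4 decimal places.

w_1 = g(0.878000) = 0.469643
w_2 = g(0.469643) = 0.706505
w_3 = g(0.706505) = 0.557503
w_4 = g(0.557503) = 0.647080

0.6471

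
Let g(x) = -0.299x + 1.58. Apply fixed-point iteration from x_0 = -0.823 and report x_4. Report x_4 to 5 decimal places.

1.20002

x_1 = g(-0.823000) = 1.826077
x_2 = g(1.826077) = 1.034003
x_3 = g(1.034003) = 1.270833
x_4 = g(1.270833) = 1.200021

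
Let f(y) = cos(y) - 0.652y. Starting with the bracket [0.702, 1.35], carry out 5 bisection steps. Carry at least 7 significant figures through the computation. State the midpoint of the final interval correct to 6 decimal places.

0.914625

f(0.702000) = 0.305848, f(1.350000) = -0.661193 (opposite signs)
step 1: m = 1.026000, f(m) = -0.150708 < 0 → root in [0.702000, 1.026000]
step 2: m = 0.864000, f(m) = 0.086073 > 0 → root in [0.864000, 1.026000]
step 3: m = 0.945000, f(m) = -0.030397 < 0 → root in [0.864000, 0.945000]
step 4: m = 0.904500, f(m) = 0.028345 > 0 → root in [0.904500, 0.945000]
step 5: m = 0.924750, f(m) = -0.000903 < 0 → root in [0.904500, 0.924750]
Midpoint of [0.904500, 0.924750] = 0.914625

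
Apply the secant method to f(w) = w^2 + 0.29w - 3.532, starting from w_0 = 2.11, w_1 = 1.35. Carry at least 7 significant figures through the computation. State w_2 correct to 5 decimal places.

f(w_0) = 1.532000, f(w_1) = -1.318000
w_2 = 1.350000 - (-1.318000)·(1.350000 - 2.110000)/(-1.318000 - (1.532000)) = 1.701467; f(w_2) = -0.143586

1.70147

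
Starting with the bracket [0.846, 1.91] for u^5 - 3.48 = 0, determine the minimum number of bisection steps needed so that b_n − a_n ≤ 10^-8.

Initial width b − a = 1.91 − 0.846 = 1.064000.
After n steps the width is (b−a)/2^n; need (b−a)/2^n ≤ 10^-8.
So n ≥ log₂(1.064000/10^-8) = log₂(106400000.0000) ≈ 26.6649.
Hence n = 27.

27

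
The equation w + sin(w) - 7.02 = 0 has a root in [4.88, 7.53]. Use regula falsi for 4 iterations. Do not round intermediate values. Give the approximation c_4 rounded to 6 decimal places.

False-position update: c = (a·f(b) − b·f(a))/(f(b) − f(a)); replace the endpoint whose sign matches f(c).
f(4.880000) = -3.125986, f(7.530000) = 1.457975
step 1: c = 6.687141, f(c) = 0.060199 > 0 → new bracket [4.880000, 6.687141]
step 2: c = 6.652997, f(c) = -0.005563 < 0 → new bracket [6.652997, 6.687141]
step 3: c = 6.655885, f(c) = 0.000017 > 0 → new bracket [6.652997, 6.655885]
step 4: c = 6.655877, f(c) = 0.000000 > 0 → new bracket [6.652997, 6.655877]

6.655877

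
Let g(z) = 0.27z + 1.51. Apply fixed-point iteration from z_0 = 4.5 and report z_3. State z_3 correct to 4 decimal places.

2.1164

z_1 = g(4.500000) = 2.725000
z_2 = g(2.725000) = 2.245750
z_3 = g(2.245750) = 2.116353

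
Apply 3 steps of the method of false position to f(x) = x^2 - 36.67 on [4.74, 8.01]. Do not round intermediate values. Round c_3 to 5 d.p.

f(4.740000) = -14.202400, f(8.010000) = 27.490100
step 1: c = 5.853914, f(c) = -2.401694 < 0 → new bracket [5.853914, 8.010000]
step 2: c = 6.027147, f(c) = -0.343496 < 0 → new bracket [6.027147, 8.010000]
step 3: c = 6.051618, f(c) = -0.047923 < 0 → new bracket [6.051618, 8.010000]

6.05162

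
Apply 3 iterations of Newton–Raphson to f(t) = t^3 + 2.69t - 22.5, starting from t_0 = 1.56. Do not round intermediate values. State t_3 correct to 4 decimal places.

2.5088

f'(t) = 3t^2 + 2.69
t_0 = 1.560000: f = -14.507184, f' = 9.990800 → t_1 = 1.560000 - (-14.507184)/(9.990800) = 3.012054
t_1 = 3.012054: f = 12.929201, f' = 29.907413 → t_2 = 3.012054 - (12.929201)/(29.907413) = 2.579747
t_2 = 2.579747: f = 1.607973, f' = 22.655279 → t_3 = 2.579747 - (1.607973)/(22.655279) = 2.508771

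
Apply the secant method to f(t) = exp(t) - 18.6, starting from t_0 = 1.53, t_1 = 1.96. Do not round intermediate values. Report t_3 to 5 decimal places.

2.46939

f(t_0) = -13.981823, f(t_1) = -11.500673
t_2 = 1.960000 - (-11.500673)·(1.960000 - 1.530000)/(-11.500673 - (-13.981823)) = 3.953144; f(t_2) = 33.498901
t_3 = 3.953144 - (33.498901)·(3.953144 - 1.960000)/(33.498901 - (-11.500673)) = 2.469394; f(t_3) = -6.784720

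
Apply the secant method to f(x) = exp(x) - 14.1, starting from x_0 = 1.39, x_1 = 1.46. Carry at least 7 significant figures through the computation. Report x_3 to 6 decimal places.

f(x_0) = -10.085150, f(x_1) = -9.794040
x_2 = 1.460000 - (-9.794040)·(1.460000 - 1.390000)/(-9.794040 - (-10.085150)) = 3.815069; f(x_2) = 31.279877
x_3 = 3.815069 - (31.279877)·(3.815069 - 1.460000)/(31.279877 - (-9.794040)) = 2.021564; f(x_3) = -6.549875

2.021564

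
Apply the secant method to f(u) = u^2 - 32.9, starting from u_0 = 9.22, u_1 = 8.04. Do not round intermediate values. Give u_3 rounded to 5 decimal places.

5.81111

f(u_0) = 52.108400, f(u_1) = 31.741600
u_2 = 8.040000 - (31.741600)·(8.040000 - 9.220000)/(31.741600 - (52.108400)) = 6.200973; f(u_2) = 5.552070
u_3 = 6.200973 - (5.552070)·(6.200973 - 8.040000)/(5.552070 - (31.741600)) = 5.811107; f(u_3) = 0.868969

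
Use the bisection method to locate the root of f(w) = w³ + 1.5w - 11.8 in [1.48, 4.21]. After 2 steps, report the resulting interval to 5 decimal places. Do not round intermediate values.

[1.48000, 2.16250]

f(1.480000) = -6.338208, f(4.210000) = 69.133461 (opposite signs)
step 1: m = 2.845000, f(m) = 15.495001 > 0 → root in [1.480000, 2.845000]
step 2: m = 2.162500, f(m) = 1.556479 > 0 → root in [1.480000, 2.162500]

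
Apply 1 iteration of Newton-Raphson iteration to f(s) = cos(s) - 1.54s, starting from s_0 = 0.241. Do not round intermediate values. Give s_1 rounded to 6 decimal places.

0.578307

f'(s) = -sin(s) - 1.54
s_0 = 0.241000: f = 0.599960, f' = -1.778674 → s_1 = 0.241000 - (0.599960)/(-1.778674) = 0.578307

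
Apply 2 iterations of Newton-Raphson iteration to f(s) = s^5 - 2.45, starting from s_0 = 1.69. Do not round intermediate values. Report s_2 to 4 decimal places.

Newton update: s ← s − f(s)/f'(s).
f'(s) = 5s^4
s_0 = 1.690000: f = 11.335849, f' = 40.786536 → s_1 = 1.690000 - (11.335849)/(40.786536) = 1.412069
s_1 = 1.412069: f = 3.164090, f' = 19.878952 → s_2 = 1.412069 - (3.164090)/(19.878952) = 1.252901

1.2529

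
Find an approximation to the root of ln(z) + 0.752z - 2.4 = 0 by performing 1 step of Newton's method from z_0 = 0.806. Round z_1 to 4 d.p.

f'(z) = 1/z + 0.752
z_0 = 0.806000: f = -2.009560, f' = 1.992695 → z_1 = 0.806000 - (-2.009560)/(1.992695) = 1.814463

1.8145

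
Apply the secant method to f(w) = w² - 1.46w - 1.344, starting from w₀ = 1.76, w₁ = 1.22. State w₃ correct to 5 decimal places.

2.01578

f(w_0) = -0.816000, f(w_1) = -1.636800
w_2 = 1.220000 - (-1.636800)·(1.220000 - 1.760000)/(-1.636800 - (-0.816000)) = 2.296842; f(w_2) = 0.578094
w_3 = 2.296842 - (0.578094)·(2.296842 - 1.220000)/(0.578094 - (-1.636800)) = 2.015783; f(w_3) = -0.223662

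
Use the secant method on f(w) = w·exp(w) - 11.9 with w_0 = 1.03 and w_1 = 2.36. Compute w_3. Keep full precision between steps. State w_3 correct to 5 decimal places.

1.76787

f(w_0) = -9.014902, f(w_1) = 13.094645
w_2 = 2.360000 - (13.094645)·(2.360000 - 1.030000)/(13.094645 - (-9.014902)) = 1.572292; f(w_2) = -4.325210
w_3 = 1.572292 - (-4.325210)·(1.572292 - 2.360000)/(-4.325210 - (13.094645)) = 1.767873; f(w_3) = -1.543126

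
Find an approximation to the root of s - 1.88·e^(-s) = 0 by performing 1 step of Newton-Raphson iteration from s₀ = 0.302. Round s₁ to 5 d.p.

Newton update: s ← s − f(s)/f'(s).
f'(s) = 1 + 1.88·e^(-s)
s_0 = 0.302000: f = -1.087956, f' = 2.389956 → s_1 = 0.302000 - (-1.087956)/(2.389956) = 0.757220

0.75722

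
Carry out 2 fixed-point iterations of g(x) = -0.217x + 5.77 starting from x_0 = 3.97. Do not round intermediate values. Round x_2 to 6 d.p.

x_1 = g(3.970000) = 4.908510
x_2 = g(4.908510) = 4.704853

4.704853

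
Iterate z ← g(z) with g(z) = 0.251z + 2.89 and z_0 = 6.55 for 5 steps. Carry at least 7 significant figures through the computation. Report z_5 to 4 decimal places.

z_1 = g(6.550000) = 4.534050
z_2 = g(4.534050) = 4.028047
z_3 = g(4.028047) = 3.901040
z_4 = g(3.901040) = 3.869161
z_5 = g(3.869161) = 3.861159

3.8612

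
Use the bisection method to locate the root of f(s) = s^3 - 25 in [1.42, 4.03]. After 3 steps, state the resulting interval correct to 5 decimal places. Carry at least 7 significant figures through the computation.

f(1.420000) = -22.136712, f(4.030000) = 40.450827 (opposite signs)
step 1: m = 2.725000, f(m) = -4.765172 < 0 → root in [2.725000, 4.030000]
step 2: m = 3.377500, f(m) = 13.528852 > 0 → root in [2.725000, 3.377500]
step 3: m = 3.051250, f(m) = 3.407524 > 0 → root in [2.725000, 3.051250]

[2.72500, 3.05125]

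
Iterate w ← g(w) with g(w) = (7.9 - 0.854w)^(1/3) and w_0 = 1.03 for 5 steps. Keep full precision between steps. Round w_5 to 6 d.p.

1.848966

w_1 = g(1.030000) = 1.914786
w_2 = g(1.914786) = 1.843466
w_3 = g(1.843466) = 1.849421
w_4 = g(1.849421) = 1.848925
w_5 = g(1.848925) = 1.848966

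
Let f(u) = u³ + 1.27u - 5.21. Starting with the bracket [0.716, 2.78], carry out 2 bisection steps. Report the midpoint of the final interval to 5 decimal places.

f(0.716000) = -3.933618, f(2.780000) = 19.805552 (opposite signs)
step 1: m = 1.748000, f(m) = 2.350981 > 0 → root in [0.716000, 1.748000]
step 2: m = 1.232000, f(m) = -1.775401 < 0 → root in [1.232000, 1.748000]
Midpoint of [1.232000, 1.748000] = 1.490000

1.49000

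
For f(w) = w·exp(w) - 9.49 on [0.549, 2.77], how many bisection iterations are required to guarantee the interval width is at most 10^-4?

15

Initial width b − a = 2.77 − 0.549 = 2.221000.
After n steps the width is (b−a)/2^n; need (b−a)/2^n ≤ 10^-4.
So n ≥ log₂(2.221000/10^-4) = log₂(22210.0000) ≈ 14.4389.
Hence n = 15.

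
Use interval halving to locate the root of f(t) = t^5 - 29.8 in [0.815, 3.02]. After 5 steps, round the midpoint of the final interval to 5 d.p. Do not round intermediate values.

1.95195

f(0.815000) = -29.440426, f(3.020000) = 221.408722 (opposite signs)
step 1: m = 1.917500, f(m) = -3.877501 < 0 → root in [1.917500, 3.020000]
step 2: m = 2.468750, f(m) = 61.903427 > 0 → root in [1.917500, 2.468750]
step 3: m = 2.193125, f(m) = 20.936082 > 0 → root in [1.917500, 2.193125]
step 4: m = 2.055313, f(m) = 6.876621 > 0 → root in [1.917500, 2.055313]
step 5: m = 1.986406, f(m) = 1.127183 > 0 → root in [1.917500, 1.986406]
Midpoint of [1.917500, 1.986406] = 1.951953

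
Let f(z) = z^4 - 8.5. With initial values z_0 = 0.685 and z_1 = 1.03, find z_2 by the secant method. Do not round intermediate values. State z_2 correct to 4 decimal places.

f(z_0) = -8.279828, f(z_1) = -7.374491
z_2 = 1.030000 - (-7.374491)·(1.030000 - 0.685000)/(-7.374491 - (-8.279828)) = 3.840225; f(z_2) = 208.983586

3.8402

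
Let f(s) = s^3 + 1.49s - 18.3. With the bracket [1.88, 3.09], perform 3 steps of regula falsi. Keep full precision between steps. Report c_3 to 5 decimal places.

f(1.880000) = -8.854128, f(3.090000) = 15.807729
step 1: c = 2.314416, f(c) = -2.454309 < 0 → new bracket [2.314416, 3.090000]
step 2: c = 2.418649, f(c) = -0.547438 < 0 → new bracket [2.418649, 3.090000]
step 3: c = 2.441121, f(c) = -0.115917 < 0 → new bracket [2.441121, 3.090000]

2.44112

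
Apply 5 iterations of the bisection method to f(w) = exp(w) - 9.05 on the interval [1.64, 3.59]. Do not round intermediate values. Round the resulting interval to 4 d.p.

[2.1884, 2.2494]

f(1.640000) = -3.894830, f(3.590000) = 27.184076 (opposite signs)
step 1: m = 2.615000, f(m) = 4.617216 > 0 → root in [1.640000, 2.615000]
step 2: m = 2.127500, f(m) = -0.656144 < 0 → root in [2.127500, 2.615000]
step 3: m = 2.371250, f(m) = 1.660772 > 0 → root in [2.127500, 2.371250]
step 4: m = 2.249375, f(m) = 0.431808 > 0 → root in [2.127500, 2.249375]
step 5: m = 2.188438, f(m) = -0.128737 < 0 → root in [2.188438, 2.249375]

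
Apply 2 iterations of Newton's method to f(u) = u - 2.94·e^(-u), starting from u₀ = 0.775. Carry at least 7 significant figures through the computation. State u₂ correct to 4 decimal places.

1.0395

f'(u) = 1 + 2.94·e^(-u)
u_0 = 0.775000: f = -0.579469, f' = 2.354469 → u_1 = 0.775000 - (-0.579469)/(2.354469) = 1.021115
u_1 = 1.021115: f = -0.037854, f' = 2.058968 → u_2 = 1.021115 - (-0.037854)/(2.058968) = 1.039499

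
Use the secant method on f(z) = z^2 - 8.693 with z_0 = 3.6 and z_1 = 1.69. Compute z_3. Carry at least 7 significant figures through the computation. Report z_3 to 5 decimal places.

2.99190

f(z_0) = 4.267000, f(z_1) = -5.836900
z_2 = 1.690000 - (-5.836900)·(1.690000 - 3.600000)/(-5.836900 - (4.267000)) = 2.793384; f(z_2) = -0.890007
z_3 = 2.793384 - (-0.890007)·(2.793384 - 1.690000)/(-0.890007 - (-5.836900)) = 2.991896; f(z_3) = 0.258443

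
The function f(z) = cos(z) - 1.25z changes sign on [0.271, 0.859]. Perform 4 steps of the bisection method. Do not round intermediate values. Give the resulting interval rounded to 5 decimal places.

f(0.271000) = 0.624754, f(0.859000) = -0.420555 (opposite signs)
step 1: m = 0.565000, f(m) = 0.138339 > 0 → root in [0.565000, 0.859000]
step 2: m = 0.712000, f(m) = -0.132943 < 0 → root in [0.565000, 0.712000]
step 3: m = 0.638500, f(m) = 0.004866 > 0 → root in [0.638500, 0.712000]
step 4: m = 0.675250, f(m) = -0.063512 < 0 → root in [0.638500, 0.675250]

[0.63850, 0.67525]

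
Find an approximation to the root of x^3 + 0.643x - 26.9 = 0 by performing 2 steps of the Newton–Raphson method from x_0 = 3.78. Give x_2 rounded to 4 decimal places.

2.9344

Newton update: x ← x − f(x)/f'(x).
f'(x) = 3x^2 + 0.643
x_0 = 3.780000: f = 29.540692, f' = 43.508200 → x_1 = 3.780000 - (29.540692)/(43.508200) = 3.101032
x_1 = 3.101032: f = 4.914715, f' = 29.492191 → x_2 = 3.101032 - (4.914715)/(29.492191) = 2.934387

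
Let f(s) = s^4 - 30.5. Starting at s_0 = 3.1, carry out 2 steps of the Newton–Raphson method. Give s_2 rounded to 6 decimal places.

f'(s) = 4s^3
s_0 = 3.100000: f = 61.852100, f' = 119.164000 → s_1 = 3.100000 - (61.852100)/(119.164000) = 2.580950
s_1 = 2.580950: f = 13.872941, f' = 68.769942 → s_2 = 2.580950 - (13.872941)/(68.769942) = 2.379220

2.379220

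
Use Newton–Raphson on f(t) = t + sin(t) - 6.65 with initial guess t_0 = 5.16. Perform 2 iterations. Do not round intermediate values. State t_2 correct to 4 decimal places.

6.4526

f'(t) = 1 + cos(t)
t_0 = 5.160000: f = -2.391484, f' = 1.432813 → t_1 = 5.160000 - (-2.391484)/(1.432813) = 6.829083
t_1 = 6.829083: f = 0.698268, f' = 1.854662 → t_2 = 6.829083 - (0.698268)/(1.854662) = 6.452589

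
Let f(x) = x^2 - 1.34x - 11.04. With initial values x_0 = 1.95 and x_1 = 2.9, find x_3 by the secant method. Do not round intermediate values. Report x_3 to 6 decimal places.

f(x_0) = -9.850500, f(x_1) = -6.516000
x_2 = 2.900000 - (-6.516000)·(2.900000 - 1.950000)/(-6.516000 - (-9.850500)) = 4.756410; f(x_2) = 5.209849
x_3 = 4.756410 - (5.209849)·(4.756410 - 2.900000)/(5.209849 - (-6.516000)) = 3.931599; f(x_3) = -0.850875

3.931599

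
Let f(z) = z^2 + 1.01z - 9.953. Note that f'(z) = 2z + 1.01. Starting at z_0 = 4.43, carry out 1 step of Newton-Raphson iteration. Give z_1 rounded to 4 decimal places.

z_0 = 4.430000: f = 14.146200, f' = 9.870000 → z_1 = 4.430000 - (14.146200)/(9.870000) = 2.996748

2.9967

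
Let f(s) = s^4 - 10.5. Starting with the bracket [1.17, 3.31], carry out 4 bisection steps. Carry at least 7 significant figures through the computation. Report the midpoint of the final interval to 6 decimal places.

1.771875

f(1.170000) = -8.626113, f(3.310000) = 109.536127 (opposite signs)
step 1: m = 2.240000, f(m) = 14.676310 > 0 → root in [1.170000, 2.240000]
step 2: m = 1.705000, f(m) = -2.049206 < 0 → root in [1.705000, 2.240000]
step 3: m = 1.972500, f(m) = 4.637984 > 0 → root in [1.705000, 1.972500]
step 4: m = 1.838750, f(m) = 0.931172 > 0 → root in [1.705000, 1.838750]
Midpoint of [1.705000, 1.838750] = 1.771875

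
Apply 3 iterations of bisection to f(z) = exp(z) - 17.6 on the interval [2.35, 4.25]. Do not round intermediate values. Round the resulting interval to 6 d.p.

[2.825000, 3.062500]

f(2.350000) = -7.114430, f(4.250000) = 52.505412 (opposite signs)
step 1: m = 3.300000, f(m) = 9.512639 > 0 → root in [2.350000, 3.300000]
step 2: m = 2.825000, f(m) = -0.739055 < 0 → root in [2.825000, 3.300000]
step 3: m = 3.062500, f(m) = 3.780943 > 0 → root in [2.825000, 3.062500]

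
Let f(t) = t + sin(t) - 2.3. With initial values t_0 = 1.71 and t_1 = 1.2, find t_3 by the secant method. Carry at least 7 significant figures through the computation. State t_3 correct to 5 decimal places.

f(t_0) = 0.400327, f(t_1) = -0.167961
t_2 = 1.200000 - (-0.167961)·(1.200000 - 1.710000)/(-0.167961 - (0.400327)) = 1.350734; f(t_2) = 0.026617
t_3 = 1.350734 - (0.026617)·(1.350734 - 1.200000)/(0.026617 - (-0.167961)) = 1.330114; f(t_3) = 0.001290

1.33011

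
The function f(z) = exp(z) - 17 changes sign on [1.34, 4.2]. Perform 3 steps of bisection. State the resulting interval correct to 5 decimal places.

f(1.340000) = -13.180956, f(4.200000) = 49.686331 (opposite signs)
step 1: m = 2.770000, f(m) = -1.041366 < 0 → root in [2.770000, 4.200000]
step 2: m = 3.485000, f(m) = 15.622427 > 0 → root in [2.770000, 3.485000]
step 3: m = 3.127500, f(m) = 5.816866 > 0 → root in [2.770000, 3.127500]

[2.77000, 3.12750]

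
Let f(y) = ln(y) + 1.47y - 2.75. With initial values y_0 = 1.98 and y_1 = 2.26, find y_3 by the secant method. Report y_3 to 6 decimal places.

f(y_0) = 0.843697, f(y_1) = 1.387565
y_2 = 2.260000 - (1.387565)·(2.260000 - 1.980000)/(1.387565 - (0.843697)) = 1.545639; f(y_2) = -0.042474
y_3 = 1.545639 - (-0.042474)·(1.545639 - 2.260000)/(-0.042474 - (1.387565)) = 1.566856; f(y_3) = 0.002350

1.566856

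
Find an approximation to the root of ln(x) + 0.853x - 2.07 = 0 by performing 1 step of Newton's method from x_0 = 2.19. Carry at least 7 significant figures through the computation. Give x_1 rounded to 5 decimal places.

1.74562

f'(x) = 1/x + 0.853
x_0 = 2.190000: f = 0.581972, f' = 1.309621 → x_1 = 2.190000 - (0.581972)/(1.309621) = 1.745618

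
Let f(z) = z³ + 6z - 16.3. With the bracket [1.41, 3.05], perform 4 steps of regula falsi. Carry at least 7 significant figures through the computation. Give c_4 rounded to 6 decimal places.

1.772691

f(1.410000) = -5.036779, f(3.050000) = 30.372625
step 1: c = 1.643280, f(c) = -2.002853 < 0 → new bracket [1.643280, 3.050000]
step 2: c = 1.730305, f(c) = -0.737720 < 0 → new bracket [1.730305, 3.050000]
step 3: c = 1.761599, f(c) = -0.263764 < 0 → new bracket [1.761599, 3.050000]
step 4: c = 1.772691, f(c) = -0.093290 < 0 → new bracket [1.772691, 3.050000]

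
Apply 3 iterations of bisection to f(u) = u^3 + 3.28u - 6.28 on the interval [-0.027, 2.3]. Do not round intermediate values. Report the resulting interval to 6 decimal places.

[1.136500, 1.427375]

f(-0.027000) = -6.368580, f(2.300000) = 13.431000 (opposite signs)
step 1: m = 1.136500, f(m) = -1.084340 < 0 → root in [1.136500, 2.300000]
step 2: m = 1.718250, f(m) = 4.428792 > 0 → root in [1.136500, 1.718250]
step 3: m = 1.427375, f(m) = 1.309923 > 0 → root in [1.136500, 1.427375]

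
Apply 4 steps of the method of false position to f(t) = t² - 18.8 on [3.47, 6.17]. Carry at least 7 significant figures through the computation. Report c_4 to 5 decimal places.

False-position update: c = (a·f(b) − b·f(a))/(f(b) − f(a)); replace the endpoint whose sign matches f(c).
f(3.470000) = -6.759100, f(6.170000) = 19.268900
step 1: c = 4.171151, f(c) = -1.401496 < 0 → new bracket [4.171151, 6.170000]
step 2: c = 4.306678, f(c) = -0.252529 < 0 → new bracket [4.306678, 6.170000]
step 3: c = 4.330781, f(c) = -0.044332 < 0 → new bracket [4.330781, 6.170000]
step 4: c = 4.335003, f(c) = -0.007747 < 0 → new bracket [4.335003, 6.170000]

4.33500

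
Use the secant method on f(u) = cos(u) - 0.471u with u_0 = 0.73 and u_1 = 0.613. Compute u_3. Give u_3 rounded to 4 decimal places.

1.0474

f(u_0) = 0.401344, f(u_1) = 0.529203
u_2 = 0.613000 - (0.529203)·(0.613000 - 0.730000)/(0.529203 - (0.401344)) = 1.097260; f(u_2) = -0.060774
u_3 = 1.097260 - (-0.060774)·(1.097260 - 0.613000)/(-0.060774 - (0.529203)) = 1.047377; f(u_3) = 0.006531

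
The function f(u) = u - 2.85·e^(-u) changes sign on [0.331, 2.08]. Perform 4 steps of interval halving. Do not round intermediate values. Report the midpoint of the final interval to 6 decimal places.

f(0.331000) = -1.715885, f(2.080000) = 1.723949 (opposite signs)
step 1: m = 1.205500, f(m) = 0.351805 > 0 → root in [0.331000, 1.205500]
step 2: m = 0.768250, f(m) = -0.553649 < 0 → root in [0.768250, 1.205500]
step 3: m = 0.986875, f(m) = -0.075433 < 0 → root in [0.986875, 1.205500]
step 4: m = 1.096188, f(m) = 0.143881 > 0 → root in [0.986875, 1.096188]
Midpoint of [0.986875, 1.096188] = 1.041531

1.041531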